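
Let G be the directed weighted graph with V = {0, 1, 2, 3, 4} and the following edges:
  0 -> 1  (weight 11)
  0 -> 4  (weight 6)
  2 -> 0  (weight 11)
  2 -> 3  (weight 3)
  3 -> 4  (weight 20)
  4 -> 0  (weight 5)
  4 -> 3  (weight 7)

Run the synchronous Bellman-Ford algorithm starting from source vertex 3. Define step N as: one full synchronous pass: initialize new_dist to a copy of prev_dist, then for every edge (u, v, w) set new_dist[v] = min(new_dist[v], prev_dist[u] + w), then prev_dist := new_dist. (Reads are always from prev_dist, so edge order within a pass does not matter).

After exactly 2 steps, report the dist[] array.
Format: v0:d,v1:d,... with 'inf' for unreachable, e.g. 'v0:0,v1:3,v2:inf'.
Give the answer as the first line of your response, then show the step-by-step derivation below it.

v0:25,v1:inf,v2:inf,v3:0,v4:20

step 1: dist = v0:inf,v1:inf,v2:inf,v3:0,v4:20
step 2: dist = v0:25,v1:inf,v2:inf,v3:0,v4:20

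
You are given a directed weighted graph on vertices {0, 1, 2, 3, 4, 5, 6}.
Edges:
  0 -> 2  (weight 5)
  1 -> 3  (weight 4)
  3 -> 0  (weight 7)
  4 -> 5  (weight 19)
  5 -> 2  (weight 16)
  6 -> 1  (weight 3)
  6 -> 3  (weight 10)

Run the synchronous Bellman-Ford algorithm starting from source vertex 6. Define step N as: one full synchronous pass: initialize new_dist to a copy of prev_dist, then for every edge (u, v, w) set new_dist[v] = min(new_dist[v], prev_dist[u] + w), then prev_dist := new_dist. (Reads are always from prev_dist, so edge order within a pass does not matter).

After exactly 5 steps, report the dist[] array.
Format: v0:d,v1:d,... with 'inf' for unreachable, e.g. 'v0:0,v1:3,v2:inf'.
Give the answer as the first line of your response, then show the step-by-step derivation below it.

v0:14,v1:3,v2:19,v3:7,v4:inf,v5:inf,v6:0

step 1: dist = v0:inf,v1:3,v2:inf,v3:10,v4:inf,v5:inf,v6:0
step 2: dist = v0:17,v1:3,v2:inf,v3:7,v4:inf,v5:inf,v6:0
step 3: dist = v0:14,v1:3,v2:22,v3:7,v4:inf,v5:inf,v6:0
step 4: dist = v0:14,v1:3,v2:19,v3:7,v4:inf,v5:inf,v6:0
step 5: dist = v0:14,v1:3,v2:19,v3:7,v4:inf,v5:inf,v6:0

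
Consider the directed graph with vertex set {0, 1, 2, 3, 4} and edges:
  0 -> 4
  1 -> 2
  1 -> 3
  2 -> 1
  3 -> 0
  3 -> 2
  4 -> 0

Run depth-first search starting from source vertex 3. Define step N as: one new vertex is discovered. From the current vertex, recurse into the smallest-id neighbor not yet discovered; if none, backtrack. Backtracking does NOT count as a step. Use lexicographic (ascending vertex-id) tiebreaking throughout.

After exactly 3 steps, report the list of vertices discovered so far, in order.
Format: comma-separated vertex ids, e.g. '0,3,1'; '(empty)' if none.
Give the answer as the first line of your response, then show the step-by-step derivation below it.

3,0,4

step 1: discover 3; path=3; order=3
step 2: discover 0; path=3>0; order=3,0
step 3: discover 4; path=3>0>4; order=3,0,4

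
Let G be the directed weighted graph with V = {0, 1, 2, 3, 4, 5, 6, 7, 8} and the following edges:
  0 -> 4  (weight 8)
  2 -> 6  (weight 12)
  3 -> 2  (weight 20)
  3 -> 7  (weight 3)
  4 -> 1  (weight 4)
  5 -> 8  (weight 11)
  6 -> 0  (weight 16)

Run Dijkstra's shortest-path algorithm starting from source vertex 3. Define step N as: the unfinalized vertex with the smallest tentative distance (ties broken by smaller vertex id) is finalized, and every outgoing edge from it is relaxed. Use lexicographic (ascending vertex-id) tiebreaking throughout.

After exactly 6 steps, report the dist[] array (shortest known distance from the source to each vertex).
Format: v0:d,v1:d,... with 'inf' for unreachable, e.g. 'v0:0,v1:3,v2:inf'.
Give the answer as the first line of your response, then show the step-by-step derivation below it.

v0:48,v1:60,v2:20,v3:0,v4:56,v5:inf,v6:32,v7:3,v8:inf

step 1: dist = v0:inf,v1:inf,v2:20,v3:0,v4:inf,v5:inf,v6:inf,v7:3,v8:inf
step 2: dist = v0:inf,v1:inf,v2:20,v3:0,v4:inf,v5:inf,v6:inf,v7:3,v8:inf
step 3: dist = v0:inf,v1:inf,v2:20,v3:0,v4:inf,v5:inf,v6:32,v7:3,v8:inf
step 4: dist = v0:48,v1:inf,v2:20,v3:0,v4:inf,v5:inf,v6:32,v7:3,v8:inf
step 5: dist = v0:48,v1:inf,v2:20,v3:0,v4:56,v5:inf,v6:32,v7:3,v8:inf
step 6: dist = v0:48,v1:60,v2:20,v3:0,v4:56,v5:inf,v6:32,v7:3,v8:inf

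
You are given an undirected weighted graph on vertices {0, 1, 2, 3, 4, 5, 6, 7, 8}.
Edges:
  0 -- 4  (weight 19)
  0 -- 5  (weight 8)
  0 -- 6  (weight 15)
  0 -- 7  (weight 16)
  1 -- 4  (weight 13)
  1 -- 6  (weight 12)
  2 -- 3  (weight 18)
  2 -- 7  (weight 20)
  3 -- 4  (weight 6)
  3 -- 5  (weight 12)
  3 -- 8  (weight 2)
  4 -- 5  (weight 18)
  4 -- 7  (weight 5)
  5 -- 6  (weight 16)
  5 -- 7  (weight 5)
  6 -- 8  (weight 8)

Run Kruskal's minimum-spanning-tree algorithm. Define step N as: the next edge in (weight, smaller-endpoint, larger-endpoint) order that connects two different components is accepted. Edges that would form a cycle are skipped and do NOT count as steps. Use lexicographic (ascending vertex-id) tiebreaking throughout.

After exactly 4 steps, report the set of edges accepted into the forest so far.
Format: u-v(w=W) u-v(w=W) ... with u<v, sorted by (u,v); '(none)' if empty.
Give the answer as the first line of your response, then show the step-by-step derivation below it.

3-4(w=6) 3-8(w=2) 4-7(w=5) 5-7(w=5)

step 1: add edge 3-8 (w=2); MST = {3-8(w=2)}
step 2: add edge 4-7 (w=5); MST = {3-8(w=2) 4-7(w=5)}
step 3: add edge 5-7 (w=5); MST = {3-8(w=2) 4-7(w=5) 5-7(w=5)}
step 4: add edge 3-4 (w=6); MST = {3-4(w=6) 3-8(w=2) 4-7(w=5) 5-7(w=5)}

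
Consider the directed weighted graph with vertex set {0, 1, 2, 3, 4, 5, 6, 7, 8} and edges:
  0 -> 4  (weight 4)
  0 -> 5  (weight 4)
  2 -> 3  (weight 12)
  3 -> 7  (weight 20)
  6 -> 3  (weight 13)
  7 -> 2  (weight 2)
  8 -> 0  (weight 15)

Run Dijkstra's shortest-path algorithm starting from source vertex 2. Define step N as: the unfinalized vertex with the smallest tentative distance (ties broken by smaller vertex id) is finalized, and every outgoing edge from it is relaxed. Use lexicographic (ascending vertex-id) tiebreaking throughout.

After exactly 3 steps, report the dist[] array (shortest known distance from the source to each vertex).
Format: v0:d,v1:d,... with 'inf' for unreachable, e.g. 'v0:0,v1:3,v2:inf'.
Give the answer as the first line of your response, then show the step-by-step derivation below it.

v0:inf,v1:inf,v2:0,v3:12,v4:inf,v5:inf,v6:inf,v7:32,v8:inf

step 1: dist = v0:inf,v1:inf,v2:0,v3:12,v4:inf,v5:inf,v6:inf,v7:inf,v8:inf
step 2: dist = v0:inf,v1:inf,v2:0,v3:12,v4:inf,v5:inf,v6:inf,v7:32,v8:inf
step 3: dist = v0:inf,v1:inf,v2:0,v3:12,v4:inf,v5:inf,v6:inf,v7:32,v8:inf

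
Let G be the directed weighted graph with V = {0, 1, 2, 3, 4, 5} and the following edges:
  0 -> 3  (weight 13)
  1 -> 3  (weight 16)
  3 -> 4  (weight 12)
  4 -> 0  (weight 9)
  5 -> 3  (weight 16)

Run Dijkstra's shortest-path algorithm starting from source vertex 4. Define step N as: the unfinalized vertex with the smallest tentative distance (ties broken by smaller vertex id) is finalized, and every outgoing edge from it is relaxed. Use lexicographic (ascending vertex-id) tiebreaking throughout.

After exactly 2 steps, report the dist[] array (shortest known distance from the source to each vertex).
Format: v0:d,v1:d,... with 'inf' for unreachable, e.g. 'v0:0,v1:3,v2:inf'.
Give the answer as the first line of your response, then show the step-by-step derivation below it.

v0:9,v1:inf,v2:inf,v3:22,v4:0,v5:inf

step 1: dist = v0:9,v1:inf,v2:inf,v3:inf,v4:0,v5:inf
step 2: dist = v0:9,v1:inf,v2:inf,v3:22,v4:0,v5:inf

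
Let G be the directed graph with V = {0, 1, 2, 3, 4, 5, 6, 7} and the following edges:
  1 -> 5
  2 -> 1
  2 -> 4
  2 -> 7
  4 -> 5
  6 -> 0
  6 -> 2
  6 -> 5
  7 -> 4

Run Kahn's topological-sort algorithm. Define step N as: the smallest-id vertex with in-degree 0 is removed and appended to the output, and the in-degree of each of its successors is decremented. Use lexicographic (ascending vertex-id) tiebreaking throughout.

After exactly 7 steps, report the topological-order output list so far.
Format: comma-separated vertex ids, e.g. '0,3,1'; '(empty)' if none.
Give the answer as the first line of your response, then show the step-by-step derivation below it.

3,6,0,2,1,7,4

step 1: output 3; order=[3]; indeg=(1,1,1,0,2,3,0,1)
step 2: output 6; order=[3,6]; indeg=(0,1,0,0,2,2,0,1)
step 3: output 0; order=[3,6,0]; indeg=(0,1,0,0,2,2,0,1)
step 4: output 2; order=[3,6,0,2]; indeg=(0,0,0,0,1,2,0,0)
step 5: output 1; order=[3,6,0,2,1]; indeg=(0,0,0,0,1,1,0,0)
step 6: output 7; order=[3,6,0,2,1,7]; indeg=(0,0,0,0,0,1,0,0)
step 7: output 4; order=[3,6,0,2,1,7,4]; indeg=(0,0,0,0,0,0,0,0)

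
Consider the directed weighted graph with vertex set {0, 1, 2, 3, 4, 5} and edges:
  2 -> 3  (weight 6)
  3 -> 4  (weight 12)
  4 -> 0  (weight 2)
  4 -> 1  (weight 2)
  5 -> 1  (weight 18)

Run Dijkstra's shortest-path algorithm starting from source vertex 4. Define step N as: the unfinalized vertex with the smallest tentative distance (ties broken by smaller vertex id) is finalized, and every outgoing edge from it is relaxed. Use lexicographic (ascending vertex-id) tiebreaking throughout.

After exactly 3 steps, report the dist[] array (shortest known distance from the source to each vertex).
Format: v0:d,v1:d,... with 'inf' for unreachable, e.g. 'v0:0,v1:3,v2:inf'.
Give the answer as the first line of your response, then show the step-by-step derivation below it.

v0:2,v1:2,v2:inf,v3:inf,v4:0,v5:inf

step 1: dist = v0:2,v1:2,v2:inf,v3:inf,v4:0,v5:inf
step 2: dist = v0:2,v1:2,v2:inf,v3:inf,v4:0,v5:inf
step 3: dist = v0:2,v1:2,v2:inf,v3:inf,v4:0,v5:inf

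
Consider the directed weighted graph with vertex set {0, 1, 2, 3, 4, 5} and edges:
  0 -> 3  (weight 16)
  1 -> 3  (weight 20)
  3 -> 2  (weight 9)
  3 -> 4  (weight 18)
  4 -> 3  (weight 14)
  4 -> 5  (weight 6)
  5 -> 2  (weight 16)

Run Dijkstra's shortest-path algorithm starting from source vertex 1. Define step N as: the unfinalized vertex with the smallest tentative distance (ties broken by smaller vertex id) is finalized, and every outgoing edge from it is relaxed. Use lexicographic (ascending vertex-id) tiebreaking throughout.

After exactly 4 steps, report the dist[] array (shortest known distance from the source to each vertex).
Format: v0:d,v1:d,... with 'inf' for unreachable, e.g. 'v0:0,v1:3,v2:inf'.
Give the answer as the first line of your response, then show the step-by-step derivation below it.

v0:inf,v1:0,v2:29,v3:20,v4:38,v5:44

step 1: dist = v0:inf,v1:0,v2:inf,v3:20,v4:inf,v5:inf
step 2: dist = v0:inf,v1:0,v2:29,v3:20,v4:38,v5:inf
step 3: dist = v0:inf,v1:0,v2:29,v3:20,v4:38,v5:inf
step 4: dist = v0:inf,v1:0,v2:29,v3:20,v4:38,v5:44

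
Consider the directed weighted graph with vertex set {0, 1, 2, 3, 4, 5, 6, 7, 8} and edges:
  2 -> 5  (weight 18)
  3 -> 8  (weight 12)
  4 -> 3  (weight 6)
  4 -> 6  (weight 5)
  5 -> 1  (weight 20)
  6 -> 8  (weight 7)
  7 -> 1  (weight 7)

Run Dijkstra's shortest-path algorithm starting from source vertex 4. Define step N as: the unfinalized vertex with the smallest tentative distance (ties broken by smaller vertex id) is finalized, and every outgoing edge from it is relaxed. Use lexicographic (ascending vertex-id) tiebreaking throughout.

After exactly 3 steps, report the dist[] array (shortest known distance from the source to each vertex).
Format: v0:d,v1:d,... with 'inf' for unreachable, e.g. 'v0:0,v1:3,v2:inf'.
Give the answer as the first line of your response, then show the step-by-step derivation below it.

v0:inf,v1:inf,v2:inf,v3:6,v4:0,v5:inf,v6:5,v7:inf,v8:12

step 1: dist = v0:inf,v1:inf,v2:inf,v3:6,v4:0,v5:inf,v6:5,v7:inf,v8:inf
step 2: dist = v0:inf,v1:inf,v2:inf,v3:6,v4:0,v5:inf,v6:5,v7:inf,v8:12
step 3: dist = v0:inf,v1:inf,v2:inf,v3:6,v4:0,v5:inf,v6:5,v7:inf,v8:12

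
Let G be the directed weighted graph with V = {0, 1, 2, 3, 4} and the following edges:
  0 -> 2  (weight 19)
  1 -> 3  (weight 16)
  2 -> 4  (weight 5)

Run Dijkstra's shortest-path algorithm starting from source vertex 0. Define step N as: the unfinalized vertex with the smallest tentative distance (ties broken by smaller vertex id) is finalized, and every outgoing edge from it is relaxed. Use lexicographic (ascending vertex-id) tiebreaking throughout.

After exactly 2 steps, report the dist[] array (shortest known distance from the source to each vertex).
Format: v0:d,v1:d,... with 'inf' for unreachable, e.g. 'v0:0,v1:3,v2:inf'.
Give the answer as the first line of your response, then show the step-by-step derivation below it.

v0:0,v1:inf,v2:19,v3:inf,v4:24

step 1: dist = v0:0,v1:inf,v2:19,v3:inf,v4:inf
step 2: dist = v0:0,v1:inf,v2:19,v3:inf,v4:24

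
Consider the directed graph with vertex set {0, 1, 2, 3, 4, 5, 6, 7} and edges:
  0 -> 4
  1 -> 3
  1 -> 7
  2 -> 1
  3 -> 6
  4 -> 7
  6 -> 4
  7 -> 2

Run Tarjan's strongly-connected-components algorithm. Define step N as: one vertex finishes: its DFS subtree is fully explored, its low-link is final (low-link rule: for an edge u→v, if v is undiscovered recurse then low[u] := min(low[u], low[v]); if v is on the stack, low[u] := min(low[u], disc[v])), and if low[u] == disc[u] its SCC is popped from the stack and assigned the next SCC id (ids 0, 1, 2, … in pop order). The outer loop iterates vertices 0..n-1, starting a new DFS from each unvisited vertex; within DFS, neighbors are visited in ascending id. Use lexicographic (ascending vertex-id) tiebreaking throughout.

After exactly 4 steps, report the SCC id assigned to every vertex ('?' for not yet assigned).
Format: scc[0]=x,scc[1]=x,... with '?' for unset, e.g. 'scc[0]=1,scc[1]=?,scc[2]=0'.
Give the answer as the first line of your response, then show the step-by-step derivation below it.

scc[0]=?,scc[1]=?,scc[2]=?,scc[3]=?,scc[4]=?,scc[5]=?,scc[6]=?,scc[7]=?

step 1: low=(low[0]=0,low[1]=4,low[2]=3,low[3]=5,low[4]=1,low[5]=?,low[6]=1,low[7]=2); scc=(scc[0]=?,scc[1]=?,scc[2]=?,scc[3]=?,scc[4]=?,scc[5]=?,scc[6]=?,scc[7]=?)
step 2: low=(low[0]=0,low[1]=4,low[2]=3,low[3]=1,low[4]=1,low[5]=?,low[6]=1,low[7]=2); scc=(scc[0]=?,scc[1]=?,scc[2]=?,scc[3]=?,scc[4]=?,scc[5]=?,scc[6]=?,scc[7]=?)
step 3: low=(low[0]=0,low[1]=1,low[2]=3,low[3]=1,low[4]=1,low[5]=?,low[6]=1,low[7]=2); scc=(scc[0]=?,scc[1]=?,scc[2]=?,scc[3]=?,scc[4]=?,scc[5]=?,scc[6]=?,scc[7]=?)
step 4: low=(low[0]=0,low[1]=1,low[2]=1,low[3]=1,low[4]=1,low[5]=?,low[6]=1,low[7]=2); scc=(scc[0]=?,scc[1]=?,scc[2]=?,scc[3]=?,scc[4]=?,scc[5]=?,scc[6]=?,scc[7]=?)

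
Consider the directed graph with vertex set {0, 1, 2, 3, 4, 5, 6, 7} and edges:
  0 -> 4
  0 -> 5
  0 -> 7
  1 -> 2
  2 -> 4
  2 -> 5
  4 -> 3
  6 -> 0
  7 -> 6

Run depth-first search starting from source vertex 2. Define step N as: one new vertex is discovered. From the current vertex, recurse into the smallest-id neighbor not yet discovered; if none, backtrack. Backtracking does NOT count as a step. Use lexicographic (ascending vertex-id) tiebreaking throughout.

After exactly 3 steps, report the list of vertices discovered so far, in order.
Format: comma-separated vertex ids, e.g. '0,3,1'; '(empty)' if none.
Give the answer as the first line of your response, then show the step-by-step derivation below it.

2,4,3

step 1: discover 2; path=2; order=2
step 2: discover 4; path=2>4; order=2,4
step 3: discover 3; path=2>4>3; order=2,4,3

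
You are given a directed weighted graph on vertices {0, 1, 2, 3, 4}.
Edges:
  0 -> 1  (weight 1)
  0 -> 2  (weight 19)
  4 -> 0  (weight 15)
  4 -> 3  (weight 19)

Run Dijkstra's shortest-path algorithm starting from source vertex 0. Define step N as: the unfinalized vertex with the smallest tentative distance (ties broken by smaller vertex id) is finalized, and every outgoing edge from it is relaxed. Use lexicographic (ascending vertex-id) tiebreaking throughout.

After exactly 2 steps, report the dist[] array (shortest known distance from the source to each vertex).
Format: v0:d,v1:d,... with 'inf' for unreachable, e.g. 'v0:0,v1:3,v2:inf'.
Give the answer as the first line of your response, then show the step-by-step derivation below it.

v0:0,v1:1,v2:19,v3:inf,v4:inf

step 1: dist = v0:0,v1:1,v2:19,v3:inf,v4:inf
step 2: dist = v0:0,v1:1,v2:19,v3:inf,v4:inf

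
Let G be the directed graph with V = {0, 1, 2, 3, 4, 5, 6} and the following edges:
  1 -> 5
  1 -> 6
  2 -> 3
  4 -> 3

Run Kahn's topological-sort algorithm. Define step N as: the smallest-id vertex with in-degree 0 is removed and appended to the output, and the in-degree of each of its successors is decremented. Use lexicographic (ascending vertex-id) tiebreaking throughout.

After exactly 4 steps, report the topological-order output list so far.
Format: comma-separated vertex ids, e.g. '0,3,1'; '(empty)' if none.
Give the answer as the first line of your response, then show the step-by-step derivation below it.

0,1,2,4

step 1: output 0; order=[0]; indeg=(0,0,0,2,0,1,1)
step 2: output 1; order=[0,1]; indeg=(0,0,0,2,0,0,0)
step 3: output 2; order=[0,1,2]; indeg=(0,0,0,1,0,0,0)
step 4: output 4; order=[0,1,2,4]; indeg=(0,0,0,0,0,0,0)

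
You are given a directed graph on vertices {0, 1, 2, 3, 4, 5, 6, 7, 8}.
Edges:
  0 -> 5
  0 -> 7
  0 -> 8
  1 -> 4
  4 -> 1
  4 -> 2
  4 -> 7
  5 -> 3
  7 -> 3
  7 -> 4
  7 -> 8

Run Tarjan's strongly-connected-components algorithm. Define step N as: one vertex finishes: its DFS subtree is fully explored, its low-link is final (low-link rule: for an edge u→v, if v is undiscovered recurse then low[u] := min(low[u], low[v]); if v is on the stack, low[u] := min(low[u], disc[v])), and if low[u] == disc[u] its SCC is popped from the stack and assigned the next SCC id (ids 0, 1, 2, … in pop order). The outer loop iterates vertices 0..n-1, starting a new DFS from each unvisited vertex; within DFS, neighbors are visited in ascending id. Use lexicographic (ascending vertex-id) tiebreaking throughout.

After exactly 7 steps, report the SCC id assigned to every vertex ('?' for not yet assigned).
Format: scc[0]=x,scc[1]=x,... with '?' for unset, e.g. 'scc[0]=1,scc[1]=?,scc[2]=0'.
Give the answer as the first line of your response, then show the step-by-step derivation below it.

scc[0]=?,scc[1]=4,scc[2]=2,scc[3]=0,scc[4]=4,scc[5]=1,scc[6]=?,scc[7]=4,scc[8]=3

step 1: low=(low[0]=0,low[1]=?,low[2]=?,low[3]=2,low[4]=?,low[5]=1,low[6]=?,low[7]=?,low[8]=?); scc=(scc[0]=?,scc[1]=?,scc[2]=?,scc[3]=0,scc[4]=?,scc[5]=?,scc[6]=?,scc[7]=?,scc[8]=?)
step 2: low=(low[0]=0,low[1]=?,low[2]=?,low[3]=2,low[4]=?,low[5]=1,low[6]=?,low[7]=?,low[8]=?); scc=(scc[0]=?,scc[1]=?,scc[2]=?,scc[3]=0,scc[4]=?,scc[5]=1,scc[6]=?,scc[7]=?,scc[8]=?)
step 3: low=(low[0]=0,low[1]=4,low[2]=?,low[3]=2,low[4]=4,low[5]=1,low[6]=?,low[7]=3,low[8]=?); scc=(scc[0]=?,scc[1]=?,scc[2]=?,scc[3]=0,scc[4]=?,scc[5]=1,scc[6]=?,scc[7]=?,scc[8]=?)
step 4: low=(low[0]=0,low[1]=4,low[2]=6,low[3]=2,low[4]=4,low[5]=1,low[6]=?,low[7]=3,low[8]=?); scc=(scc[0]=?,scc[1]=?,scc[2]=2,scc[3]=0,scc[4]=?,scc[5]=1,scc[6]=?,scc[7]=?,scc[8]=?)
step 5: low=(low[0]=0,low[1]=4,low[2]=6,low[3]=2,low[4]=3,low[5]=1,low[6]=?,low[7]=3,low[8]=?); scc=(scc[0]=?,scc[1]=?,scc[2]=2,scc[3]=0,scc[4]=?,scc[5]=1,scc[6]=?,scc[7]=?,scc[8]=?)
step 6: low=(low[0]=0,low[1]=4,low[2]=6,low[3]=2,low[4]=3,low[5]=1,low[6]=?,low[7]=3,low[8]=7); scc=(scc[0]=?,scc[1]=?,scc[2]=2,scc[3]=0,scc[4]=?,scc[5]=1,scc[6]=?,scc[7]=?,scc[8]=3)
step 7: low=(low[0]=0,low[1]=4,low[2]=6,low[3]=2,low[4]=3,low[5]=1,low[6]=?,low[7]=3,low[8]=7); scc=(scc[0]=?,scc[1]=4,scc[2]=2,scc[3]=0,scc[4]=4,scc[5]=1,scc[6]=?,scc[7]=4,scc[8]=3)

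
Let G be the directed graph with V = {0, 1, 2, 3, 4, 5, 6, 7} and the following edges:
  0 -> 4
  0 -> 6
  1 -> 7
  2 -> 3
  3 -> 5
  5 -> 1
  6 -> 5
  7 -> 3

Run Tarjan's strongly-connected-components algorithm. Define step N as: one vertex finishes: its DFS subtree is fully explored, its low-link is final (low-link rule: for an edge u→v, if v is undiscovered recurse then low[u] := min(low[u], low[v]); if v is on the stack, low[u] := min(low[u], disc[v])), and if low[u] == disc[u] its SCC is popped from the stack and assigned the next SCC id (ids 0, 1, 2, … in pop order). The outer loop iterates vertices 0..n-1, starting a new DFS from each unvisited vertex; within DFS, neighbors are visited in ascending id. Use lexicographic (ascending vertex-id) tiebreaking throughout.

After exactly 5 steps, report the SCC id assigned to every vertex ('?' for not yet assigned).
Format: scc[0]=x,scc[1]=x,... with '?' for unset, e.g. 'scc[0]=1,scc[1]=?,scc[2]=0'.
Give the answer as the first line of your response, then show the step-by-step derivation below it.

scc[0]=?,scc[1]=1,scc[2]=?,scc[3]=1,scc[4]=0,scc[5]=1,scc[6]=?,scc[7]=1

step 1: low=(low[0]=0,low[1]=?,low[2]=?,low[3]=?,low[4]=1,low[5]=?,low[6]=?,low[7]=?); scc=(scc[0]=?,scc[1]=?,scc[2]=?,scc[3]=?,scc[4]=0,scc[5]=?,scc[6]=?,scc[7]=?)
step 2: low=(low[0]=0,low[1]=4,low[2]=?,low[3]=3,low[4]=1,low[5]=3,low[6]=2,low[7]=5); scc=(scc[0]=?,scc[1]=?,scc[2]=?,scc[3]=?,scc[4]=0,scc[5]=?,scc[6]=?,scc[7]=?)
step 3: low=(low[0]=0,low[1]=4,low[2]=?,low[3]=3,low[4]=1,low[5]=3,low[6]=2,low[7]=3); scc=(scc[0]=?,scc[1]=?,scc[2]=?,scc[3]=?,scc[4]=0,scc[5]=?,scc[6]=?,scc[7]=?)
step 4: low=(low[0]=0,low[1]=3,low[2]=?,low[3]=3,low[4]=1,low[5]=3,low[6]=2,low[7]=3); scc=(scc[0]=?,scc[1]=?,scc[2]=?,scc[3]=?,scc[4]=0,scc[5]=?,scc[6]=?,scc[7]=?)
step 5: low=(low[0]=0,low[1]=3,low[2]=?,low[3]=3,low[4]=1,low[5]=3,low[6]=2,low[7]=3); scc=(scc[0]=?,scc[1]=1,scc[2]=?,scc[3]=1,scc[4]=0,scc[5]=1,scc[6]=?,scc[7]=1)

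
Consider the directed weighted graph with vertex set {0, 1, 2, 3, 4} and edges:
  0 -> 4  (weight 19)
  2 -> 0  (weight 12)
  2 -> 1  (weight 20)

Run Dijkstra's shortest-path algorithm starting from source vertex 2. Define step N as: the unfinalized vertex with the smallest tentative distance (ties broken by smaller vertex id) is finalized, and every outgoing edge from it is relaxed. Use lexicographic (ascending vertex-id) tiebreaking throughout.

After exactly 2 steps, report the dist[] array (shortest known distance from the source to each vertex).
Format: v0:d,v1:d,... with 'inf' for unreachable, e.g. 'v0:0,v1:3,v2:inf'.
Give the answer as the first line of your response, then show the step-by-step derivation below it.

v0:12,v1:20,v2:0,v3:inf,v4:31

step 1: dist = v0:12,v1:20,v2:0,v3:inf,v4:inf
step 2: dist = v0:12,v1:20,v2:0,v3:inf,v4:31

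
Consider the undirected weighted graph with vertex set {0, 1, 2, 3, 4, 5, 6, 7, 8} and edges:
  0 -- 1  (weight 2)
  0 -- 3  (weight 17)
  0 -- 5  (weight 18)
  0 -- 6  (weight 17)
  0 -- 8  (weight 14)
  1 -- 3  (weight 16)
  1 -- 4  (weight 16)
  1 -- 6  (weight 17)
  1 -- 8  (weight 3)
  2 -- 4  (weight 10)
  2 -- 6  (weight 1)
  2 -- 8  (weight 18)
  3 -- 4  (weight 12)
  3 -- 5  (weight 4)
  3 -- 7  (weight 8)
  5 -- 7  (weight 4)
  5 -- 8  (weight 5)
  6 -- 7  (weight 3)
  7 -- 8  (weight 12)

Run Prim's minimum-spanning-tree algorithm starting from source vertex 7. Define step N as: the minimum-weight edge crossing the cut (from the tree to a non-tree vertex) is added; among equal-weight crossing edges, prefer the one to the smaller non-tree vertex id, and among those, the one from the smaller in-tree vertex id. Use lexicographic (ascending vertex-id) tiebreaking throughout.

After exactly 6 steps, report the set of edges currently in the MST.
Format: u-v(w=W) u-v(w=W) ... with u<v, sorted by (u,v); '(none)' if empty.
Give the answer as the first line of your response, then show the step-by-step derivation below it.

1-8(w=3) 2-6(w=1) 3-5(w=4) 5-7(w=4) 5-8(w=5) 6-7(w=3)

step 1: add edge 6-7 (w=3); MST = {6-7(w=3)}
step 2: add edge 2-6 (w=1); MST = {2-6(w=1) 6-7(w=3)}
step 3: add edge 5-7 (w=4); MST = {2-6(w=1) 5-7(w=4) 6-7(w=3)}
step 4: add edge 3-5 (w=4); MST = {2-6(w=1) 3-5(w=4) 5-7(w=4) 6-7(w=3)}
step 5: add edge 5-8 (w=5); MST = {2-6(w=1) 3-5(w=4) 5-7(w=4) 5-8(w=5) 6-7(w=3)}
step 6: add edge 1-8 (w=3); MST = {1-8(w=3) 2-6(w=1) 3-5(w=4) 5-7(w=4) 5-8(w=5) 6-7(w=3)}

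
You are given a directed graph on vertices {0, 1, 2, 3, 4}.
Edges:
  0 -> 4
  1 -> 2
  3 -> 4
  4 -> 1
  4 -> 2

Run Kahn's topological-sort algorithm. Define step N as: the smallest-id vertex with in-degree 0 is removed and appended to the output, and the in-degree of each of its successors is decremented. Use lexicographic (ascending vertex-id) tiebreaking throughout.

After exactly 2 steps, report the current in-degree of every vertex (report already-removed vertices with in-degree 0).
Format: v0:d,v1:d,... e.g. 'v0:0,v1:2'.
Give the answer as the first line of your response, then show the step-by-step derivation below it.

v0:0,v1:1,v2:2,v3:0,v4:0

step 1: output 0; order=[0]; indeg=(0,1,2,0,1)
step 2: output 3; order=[0,3]; indeg=(0,1,2,0,0)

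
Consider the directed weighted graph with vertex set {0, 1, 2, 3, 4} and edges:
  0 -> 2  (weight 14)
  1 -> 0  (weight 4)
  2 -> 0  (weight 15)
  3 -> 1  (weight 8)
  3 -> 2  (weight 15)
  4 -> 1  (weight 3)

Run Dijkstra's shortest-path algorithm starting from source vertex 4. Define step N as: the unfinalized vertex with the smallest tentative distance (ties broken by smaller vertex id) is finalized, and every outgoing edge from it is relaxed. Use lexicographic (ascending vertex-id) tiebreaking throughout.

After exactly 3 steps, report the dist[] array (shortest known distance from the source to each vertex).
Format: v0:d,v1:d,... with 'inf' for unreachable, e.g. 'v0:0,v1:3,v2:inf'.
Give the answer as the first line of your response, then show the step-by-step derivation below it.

v0:7,v1:3,v2:21,v3:inf,v4:0

step 1: dist = v0:inf,v1:3,v2:inf,v3:inf,v4:0
step 2: dist = v0:7,v1:3,v2:inf,v3:inf,v4:0
step 3: dist = v0:7,v1:3,v2:21,v3:inf,v4:0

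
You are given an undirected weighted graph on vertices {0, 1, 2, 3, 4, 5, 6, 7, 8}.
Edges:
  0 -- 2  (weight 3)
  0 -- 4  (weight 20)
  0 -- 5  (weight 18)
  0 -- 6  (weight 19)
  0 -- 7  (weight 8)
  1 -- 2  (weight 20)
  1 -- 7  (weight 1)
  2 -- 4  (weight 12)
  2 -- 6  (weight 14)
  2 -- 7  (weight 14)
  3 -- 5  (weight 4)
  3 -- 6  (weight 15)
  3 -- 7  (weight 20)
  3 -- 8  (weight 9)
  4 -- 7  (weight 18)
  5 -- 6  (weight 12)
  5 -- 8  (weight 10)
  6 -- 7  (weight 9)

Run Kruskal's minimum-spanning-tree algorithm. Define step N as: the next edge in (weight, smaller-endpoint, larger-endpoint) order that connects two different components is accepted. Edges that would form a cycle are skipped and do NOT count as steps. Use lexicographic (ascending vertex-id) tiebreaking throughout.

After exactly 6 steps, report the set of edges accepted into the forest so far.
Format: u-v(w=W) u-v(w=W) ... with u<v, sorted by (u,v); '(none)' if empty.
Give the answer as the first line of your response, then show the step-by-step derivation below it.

0-2(w=3) 0-7(w=8) 1-7(w=1) 3-5(w=4) 3-8(w=9) 6-7(w=9)

step 1: add edge 1-7 (w=1); MST = {1-7(w=1)}
step 2: add edge 0-2 (w=3); MST = {0-2(w=3) 1-7(w=1)}
step 3: add edge 3-5 (w=4); MST = {0-2(w=3) 1-7(w=1) 3-5(w=4)}
step 4: add edge 0-7 (w=8); MST = {0-2(w=3) 0-7(w=8) 1-7(w=1) 3-5(w=4)}
step 5: add edge 3-8 (w=9); MST = {0-2(w=3) 0-7(w=8) 1-7(w=1) 3-5(w=4) 3-8(w=9)}
step 6: add edge 6-7 (w=9); MST = {0-2(w=3) 0-7(w=8) 1-7(w=1) 3-5(w=4) 3-8(w=9) 6-7(w=9)}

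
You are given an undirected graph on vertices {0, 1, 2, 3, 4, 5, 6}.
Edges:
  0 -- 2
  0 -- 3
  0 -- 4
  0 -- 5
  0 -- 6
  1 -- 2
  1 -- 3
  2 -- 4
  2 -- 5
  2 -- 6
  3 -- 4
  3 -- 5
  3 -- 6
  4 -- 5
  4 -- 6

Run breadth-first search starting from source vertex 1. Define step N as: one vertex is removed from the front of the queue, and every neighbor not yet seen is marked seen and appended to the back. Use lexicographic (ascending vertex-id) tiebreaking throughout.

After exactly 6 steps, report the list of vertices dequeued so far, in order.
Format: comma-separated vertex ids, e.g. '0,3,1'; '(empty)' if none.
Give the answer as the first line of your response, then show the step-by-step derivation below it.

1,2,3,0,4,5

step 1: dequeue 1; queue=[2,3]; order=1
step 2: dequeue 2; queue=[3,0,4,5,6]; order=1,2
step 3: dequeue 3; queue=[0,4,5,6]; order=1,2,3
step 4: dequeue 0; queue=[4,5,6]; order=1,2,3,0
step 5: dequeue 4; queue=[5,6]; order=1,2,3,0,4
step 6: dequeue 5; queue=[6]; order=1,2,3,0,4,5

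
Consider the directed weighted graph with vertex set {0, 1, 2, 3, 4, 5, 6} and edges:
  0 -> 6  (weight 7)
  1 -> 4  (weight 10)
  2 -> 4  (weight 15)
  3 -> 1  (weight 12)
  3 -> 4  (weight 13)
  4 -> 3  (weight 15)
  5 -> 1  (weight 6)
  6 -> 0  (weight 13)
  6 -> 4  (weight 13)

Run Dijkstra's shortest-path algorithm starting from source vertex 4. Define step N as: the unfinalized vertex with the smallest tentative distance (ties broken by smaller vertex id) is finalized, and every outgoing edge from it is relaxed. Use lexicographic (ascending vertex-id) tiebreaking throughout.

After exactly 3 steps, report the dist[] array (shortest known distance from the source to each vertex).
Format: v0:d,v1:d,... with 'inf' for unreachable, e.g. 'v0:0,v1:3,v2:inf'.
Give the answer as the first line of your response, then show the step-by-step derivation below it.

v0:inf,v1:27,v2:inf,v3:15,v4:0,v5:inf,v6:inf

step 1: dist = v0:inf,v1:inf,v2:inf,v3:15,v4:0,v5:inf,v6:inf
step 2: dist = v0:inf,v1:27,v2:inf,v3:15,v4:0,v5:inf,v6:inf
step 3: dist = v0:inf,v1:27,v2:inf,v3:15,v4:0,v5:inf,v6:inf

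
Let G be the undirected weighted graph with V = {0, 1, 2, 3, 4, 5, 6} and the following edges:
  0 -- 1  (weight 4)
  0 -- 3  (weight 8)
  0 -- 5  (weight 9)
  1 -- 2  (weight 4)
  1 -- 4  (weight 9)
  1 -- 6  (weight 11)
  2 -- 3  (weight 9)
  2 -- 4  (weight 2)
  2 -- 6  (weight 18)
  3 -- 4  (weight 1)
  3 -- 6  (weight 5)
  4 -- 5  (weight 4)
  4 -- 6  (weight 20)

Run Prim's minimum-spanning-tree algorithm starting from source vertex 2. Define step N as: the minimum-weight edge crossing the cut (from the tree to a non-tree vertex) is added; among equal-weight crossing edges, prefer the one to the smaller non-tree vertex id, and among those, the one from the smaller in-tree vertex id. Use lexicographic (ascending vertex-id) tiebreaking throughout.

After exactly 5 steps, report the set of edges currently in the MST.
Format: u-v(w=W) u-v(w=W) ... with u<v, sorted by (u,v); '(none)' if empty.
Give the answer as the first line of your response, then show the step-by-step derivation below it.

0-1(w=4) 1-2(w=4) 2-4(w=2) 3-4(w=1) 4-5(w=4)

step 1: add edge 2-4 (w=2); MST = {2-4(w=2)}
step 2: add edge 3-4 (w=1); MST = {2-4(w=2) 3-4(w=1)}
step 3: add edge 1-2 (w=4); MST = {1-2(w=4) 2-4(w=2) 3-4(w=1)}
step 4: add edge 0-1 (w=4); MST = {0-1(w=4) 1-2(w=4) 2-4(w=2) 3-4(w=1)}
step 5: add edge 4-5 (w=4); MST = {0-1(w=4) 1-2(w=4) 2-4(w=2) 3-4(w=1) 4-5(w=4)}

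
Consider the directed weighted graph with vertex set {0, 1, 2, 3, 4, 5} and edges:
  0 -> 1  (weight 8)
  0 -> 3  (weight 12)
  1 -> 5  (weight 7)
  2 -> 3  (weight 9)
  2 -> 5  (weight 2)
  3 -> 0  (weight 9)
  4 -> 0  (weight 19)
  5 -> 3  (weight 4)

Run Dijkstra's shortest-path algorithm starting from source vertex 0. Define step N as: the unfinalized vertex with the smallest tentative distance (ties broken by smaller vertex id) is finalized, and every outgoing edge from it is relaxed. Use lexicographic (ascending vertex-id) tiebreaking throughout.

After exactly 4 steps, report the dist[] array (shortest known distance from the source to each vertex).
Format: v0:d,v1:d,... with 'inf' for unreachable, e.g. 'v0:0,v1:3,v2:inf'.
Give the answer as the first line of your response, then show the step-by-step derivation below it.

v0:0,v1:8,v2:inf,v3:12,v4:inf,v5:15

step 1: dist = v0:0,v1:8,v2:inf,v3:12,v4:inf,v5:inf
step 2: dist = v0:0,v1:8,v2:inf,v3:12,v4:inf,v5:15
step 3: dist = v0:0,v1:8,v2:inf,v3:12,v4:inf,v5:15
step 4: dist = v0:0,v1:8,v2:inf,v3:12,v4:inf,v5:15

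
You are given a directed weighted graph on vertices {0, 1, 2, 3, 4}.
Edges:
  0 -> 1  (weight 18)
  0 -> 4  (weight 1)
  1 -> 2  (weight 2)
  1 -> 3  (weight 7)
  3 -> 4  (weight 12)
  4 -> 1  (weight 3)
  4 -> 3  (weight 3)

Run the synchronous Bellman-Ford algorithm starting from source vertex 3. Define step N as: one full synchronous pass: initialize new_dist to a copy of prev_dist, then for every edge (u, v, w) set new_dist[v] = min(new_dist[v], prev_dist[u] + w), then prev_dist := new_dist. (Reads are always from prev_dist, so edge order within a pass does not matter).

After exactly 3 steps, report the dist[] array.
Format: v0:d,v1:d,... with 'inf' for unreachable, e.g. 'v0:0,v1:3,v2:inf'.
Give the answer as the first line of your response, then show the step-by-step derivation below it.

v0:inf,v1:15,v2:17,v3:0,v4:12

step 1: dist = v0:inf,v1:inf,v2:inf,v3:0,v4:12
step 2: dist = v0:inf,v1:15,v2:inf,v3:0,v4:12
step 3: dist = v0:inf,v1:15,v2:17,v3:0,v4:12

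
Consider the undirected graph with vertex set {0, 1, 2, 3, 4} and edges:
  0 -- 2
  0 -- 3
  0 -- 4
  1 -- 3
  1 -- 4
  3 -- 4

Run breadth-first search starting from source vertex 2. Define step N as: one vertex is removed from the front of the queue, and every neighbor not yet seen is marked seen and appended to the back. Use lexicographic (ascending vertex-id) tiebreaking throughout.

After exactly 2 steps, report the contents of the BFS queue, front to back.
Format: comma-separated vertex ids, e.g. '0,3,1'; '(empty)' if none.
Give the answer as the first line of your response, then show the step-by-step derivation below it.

3,4

step 1: dequeue 2; queue=[0]; order=2
step 2: dequeue 0; queue=[3,4]; order=2,0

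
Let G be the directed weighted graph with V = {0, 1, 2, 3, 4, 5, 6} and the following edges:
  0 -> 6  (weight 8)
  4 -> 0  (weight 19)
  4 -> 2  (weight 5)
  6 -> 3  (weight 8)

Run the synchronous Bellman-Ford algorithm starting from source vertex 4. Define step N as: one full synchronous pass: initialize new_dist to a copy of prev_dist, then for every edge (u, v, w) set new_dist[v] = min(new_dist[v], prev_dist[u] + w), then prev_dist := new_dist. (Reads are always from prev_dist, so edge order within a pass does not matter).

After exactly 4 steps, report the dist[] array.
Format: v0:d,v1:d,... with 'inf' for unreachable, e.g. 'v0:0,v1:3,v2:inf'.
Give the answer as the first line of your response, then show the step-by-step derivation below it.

v0:19,v1:inf,v2:5,v3:35,v4:0,v5:inf,v6:27

step 1: dist = v0:19,v1:inf,v2:5,v3:inf,v4:0,v5:inf,v6:inf
step 2: dist = v0:19,v1:inf,v2:5,v3:inf,v4:0,v5:inf,v6:27
step 3: dist = v0:19,v1:inf,v2:5,v3:35,v4:0,v5:inf,v6:27
step 4: dist = v0:19,v1:inf,v2:5,v3:35,v4:0,v5:inf,v6:27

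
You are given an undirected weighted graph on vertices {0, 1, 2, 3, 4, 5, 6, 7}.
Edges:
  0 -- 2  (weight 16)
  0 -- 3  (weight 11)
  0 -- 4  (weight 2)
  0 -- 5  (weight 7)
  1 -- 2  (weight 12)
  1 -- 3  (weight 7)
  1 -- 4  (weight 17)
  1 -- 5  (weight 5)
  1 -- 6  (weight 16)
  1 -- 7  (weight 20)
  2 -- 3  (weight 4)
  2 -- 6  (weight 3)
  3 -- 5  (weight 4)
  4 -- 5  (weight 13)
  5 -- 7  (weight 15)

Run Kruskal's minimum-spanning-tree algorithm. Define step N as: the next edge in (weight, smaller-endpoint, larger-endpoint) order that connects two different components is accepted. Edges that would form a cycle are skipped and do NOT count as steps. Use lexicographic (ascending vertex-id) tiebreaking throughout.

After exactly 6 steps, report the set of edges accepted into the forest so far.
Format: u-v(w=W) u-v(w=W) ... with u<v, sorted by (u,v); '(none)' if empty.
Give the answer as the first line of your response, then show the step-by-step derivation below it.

0-4(w=2) 0-5(w=7) 1-5(w=5) 2-3(w=4) 2-6(w=3) 3-5(w=4)

step 1: add edge 0-4 (w=2); MST = {0-4(w=2)}
step 2: add edge 2-6 (w=3); MST = {0-4(w=2) 2-6(w=3)}
step 3: add edge 2-3 (w=4); MST = {0-4(w=2) 2-3(w=4) 2-6(w=3)}
step 4: add edge 3-5 (w=4); MST = {0-4(w=2) 2-3(w=4) 2-6(w=3) 3-5(w=4)}
step 5: add edge 1-5 (w=5); MST = {0-4(w=2) 1-5(w=5) 2-3(w=4) 2-6(w=3) 3-5(w=4)}
step 6: add edge 0-5 (w=7); MST = {0-4(w=2) 0-5(w=7) 1-5(w=5) 2-3(w=4) 2-6(w=3) 3-5(w=4)}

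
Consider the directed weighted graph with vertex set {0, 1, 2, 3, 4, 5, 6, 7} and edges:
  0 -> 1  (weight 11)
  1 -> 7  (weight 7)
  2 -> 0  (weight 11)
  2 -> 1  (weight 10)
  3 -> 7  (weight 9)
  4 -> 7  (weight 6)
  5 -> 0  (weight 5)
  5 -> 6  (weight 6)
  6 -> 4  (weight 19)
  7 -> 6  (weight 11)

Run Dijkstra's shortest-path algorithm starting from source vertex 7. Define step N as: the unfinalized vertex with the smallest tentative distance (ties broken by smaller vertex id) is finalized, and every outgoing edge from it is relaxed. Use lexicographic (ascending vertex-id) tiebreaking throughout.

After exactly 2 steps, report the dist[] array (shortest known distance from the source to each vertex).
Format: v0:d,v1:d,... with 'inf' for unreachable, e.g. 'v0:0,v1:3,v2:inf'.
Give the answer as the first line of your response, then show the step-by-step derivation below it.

v0:inf,v1:inf,v2:inf,v3:inf,v4:30,v5:inf,v6:11,v7:0

step 1: dist = v0:inf,v1:inf,v2:inf,v3:inf,v4:inf,v5:inf,v6:11,v7:0
step 2: dist = v0:inf,v1:inf,v2:inf,v3:inf,v4:30,v5:inf,v6:11,v7:0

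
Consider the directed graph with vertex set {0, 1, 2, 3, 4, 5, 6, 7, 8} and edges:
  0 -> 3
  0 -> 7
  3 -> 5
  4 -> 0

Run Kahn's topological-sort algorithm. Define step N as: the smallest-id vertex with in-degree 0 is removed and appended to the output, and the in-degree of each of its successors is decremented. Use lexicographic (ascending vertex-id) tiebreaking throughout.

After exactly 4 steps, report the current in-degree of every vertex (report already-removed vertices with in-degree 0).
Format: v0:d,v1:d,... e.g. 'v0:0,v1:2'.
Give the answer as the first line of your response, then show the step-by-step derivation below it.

v0:0,v1:0,v2:0,v3:0,v4:0,v5:1,v6:0,v7:0,v8:0

step 1: output 1; order=[1]; indeg=(1,0,0,1,0,1,0,1,0)
step 2: output 2; order=[1,2]; indeg=(1,0,0,1,0,1,0,1,0)
step 3: output 4; order=[1,2,4]; indeg=(0,0,0,1,0,1,0,1,0)
step 4: output 0; order=[1,2,4,0]; indeg=(0,0,0,0,0,1,0,0,0)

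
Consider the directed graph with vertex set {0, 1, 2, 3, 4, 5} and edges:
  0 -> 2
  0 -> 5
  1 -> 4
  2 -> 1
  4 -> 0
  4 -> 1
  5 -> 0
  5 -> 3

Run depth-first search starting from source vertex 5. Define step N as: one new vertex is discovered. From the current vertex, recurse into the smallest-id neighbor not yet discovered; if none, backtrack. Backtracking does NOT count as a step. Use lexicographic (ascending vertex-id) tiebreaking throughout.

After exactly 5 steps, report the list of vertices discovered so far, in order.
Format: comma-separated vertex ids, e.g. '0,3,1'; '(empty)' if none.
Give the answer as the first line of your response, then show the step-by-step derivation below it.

5,0,2,1,4

step 1: discover 5; path=5; order=5
step 2: discover 0; path=5>0; order=5,0
step 3: discover 2; path=5>0>2; order=5,0,2
step 4: discover 1; path=5>0>2>1; order=5,0,2,1
step 5: discover 4; path=5>0>2>1>4; order=5,0,2,1,4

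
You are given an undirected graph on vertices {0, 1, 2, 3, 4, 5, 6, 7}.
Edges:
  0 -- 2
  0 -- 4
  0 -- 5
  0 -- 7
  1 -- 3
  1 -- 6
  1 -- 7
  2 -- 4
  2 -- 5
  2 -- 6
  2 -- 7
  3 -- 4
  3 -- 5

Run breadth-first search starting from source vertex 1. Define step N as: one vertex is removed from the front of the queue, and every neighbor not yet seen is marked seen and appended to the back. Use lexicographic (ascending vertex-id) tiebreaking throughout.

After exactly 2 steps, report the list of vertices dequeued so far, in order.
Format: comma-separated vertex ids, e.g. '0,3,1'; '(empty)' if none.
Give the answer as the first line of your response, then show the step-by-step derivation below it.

1,3

step 1: dequeue 1; queue=[3,6,7]; order=1
step 2: dequeue 3; queue=[6,7,4,5]; order=1,3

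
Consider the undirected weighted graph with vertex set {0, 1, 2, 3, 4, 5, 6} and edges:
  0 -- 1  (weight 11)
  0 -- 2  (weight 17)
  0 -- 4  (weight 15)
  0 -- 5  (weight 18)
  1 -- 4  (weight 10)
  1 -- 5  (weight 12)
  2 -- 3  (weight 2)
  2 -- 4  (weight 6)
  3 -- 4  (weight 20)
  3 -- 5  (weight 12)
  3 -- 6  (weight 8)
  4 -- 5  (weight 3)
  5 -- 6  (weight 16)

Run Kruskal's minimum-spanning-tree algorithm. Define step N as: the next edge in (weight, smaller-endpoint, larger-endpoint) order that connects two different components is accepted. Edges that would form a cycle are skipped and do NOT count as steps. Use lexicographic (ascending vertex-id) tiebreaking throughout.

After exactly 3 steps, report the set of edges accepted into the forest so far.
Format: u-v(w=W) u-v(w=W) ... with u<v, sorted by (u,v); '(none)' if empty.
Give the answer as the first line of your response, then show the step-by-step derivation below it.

2-3(w=2) 2-4(w=6) 4-5(w=3)

step 1: add edge 2-3 (w=2); MST = {2-3(w=2)}
step 2: add edge 4-5 (w=3); MST = {2-3(w=2) 4-5(w=3)}
step 3: add edge 2-4 (w=6); MST = {2-3(w=2) 2-4(w=6) 4-5(w=3)}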